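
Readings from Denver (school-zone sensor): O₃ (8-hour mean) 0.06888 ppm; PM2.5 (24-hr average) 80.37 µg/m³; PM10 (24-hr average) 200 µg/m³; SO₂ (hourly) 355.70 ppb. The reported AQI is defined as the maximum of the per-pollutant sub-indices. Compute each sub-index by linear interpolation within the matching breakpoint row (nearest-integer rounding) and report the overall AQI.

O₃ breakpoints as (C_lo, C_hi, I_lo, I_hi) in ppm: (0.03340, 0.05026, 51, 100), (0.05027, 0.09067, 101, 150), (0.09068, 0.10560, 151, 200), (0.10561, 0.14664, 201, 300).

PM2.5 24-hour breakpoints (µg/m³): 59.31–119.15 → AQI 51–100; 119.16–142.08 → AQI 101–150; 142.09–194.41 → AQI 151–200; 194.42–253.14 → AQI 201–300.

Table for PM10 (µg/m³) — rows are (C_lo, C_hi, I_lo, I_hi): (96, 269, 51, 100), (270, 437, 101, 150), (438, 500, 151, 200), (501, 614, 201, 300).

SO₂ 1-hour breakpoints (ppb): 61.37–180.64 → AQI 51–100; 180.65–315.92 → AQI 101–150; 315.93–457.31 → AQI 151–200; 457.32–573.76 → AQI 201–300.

165

O₃: 0.06888 lies in 0.05027–0.09067, so I_lo=101, I_hi=150, C_lo=0.05027, C_hi=0.09067.
(150−101)/(0.09067−0.05027) × (0.06888−0.05027) + 101 = 49/0.04040 × 0.01861 + 101 ≈ 123.57 → 124.
PM2.5: 80.37 ∈ [59.31, 119.15] ↔ index [51, 100].
51 + (80.37−59.31)·(100−51)/(119.15−59.31) = 51 + 21.06·49/59.84 ≈ 68.24, so AQI = 68.
PM10: 200 ∈ [96, 269] ↔ index [51, 100].
51 + (200−96)·(100−51)/(269−96) = 51 + 104·49/173 ≈ 80.46, so AQI = 80.
SO₂: 355.70 ∈ [315.93, 457.31] ↔ index [151, 200].
151 + (355.70−315.93)·(200−151)/(457.31−315.93) = 151 + 39.77·49/141.38 ≈ 164.78, so AQI = 165.
Sub-indices: O₃→124, PM2.5→68, PM10→80, SO₂→165. Overall AQI = max = 165; dominant pollutant is SO₂.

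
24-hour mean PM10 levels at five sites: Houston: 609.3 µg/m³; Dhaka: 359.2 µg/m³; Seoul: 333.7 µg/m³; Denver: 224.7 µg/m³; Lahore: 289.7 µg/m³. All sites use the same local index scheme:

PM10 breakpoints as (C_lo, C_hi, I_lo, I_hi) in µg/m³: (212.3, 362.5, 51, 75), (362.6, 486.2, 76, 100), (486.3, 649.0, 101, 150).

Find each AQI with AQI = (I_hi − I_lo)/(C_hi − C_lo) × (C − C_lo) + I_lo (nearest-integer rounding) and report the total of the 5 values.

Houston: row 486.3–649.0 (AQI 101–150). (150−101)·(609.3−486.3)/(649.0−486.3) + 101 = 49·123.0/162.7 + 101 ≈ 138.04 → 138.
Dhaka: 359.2 lies in 212.3–362.5, so I_lo=51, I_hi=75, C_lo=212.3, C_hi=362.5.
(75−51)/(362.5−212.3) × (359.2−212.3) + 51 = 24/150.2 × 146.9 + 51 ≈ 74.47 → 74.
Seoul: 333.7 lies in 212.3–362.5, so I_lo=51, I_hi=75, C_lo=212.3, C_hi=362.5.
(75−51)/(362.5−212.3) × (333.7−212.3) + 51 = 24/150.2 × 121.4 + 51 ≈ 70.40 → 70.
Denver: 224.7 ∈ [212.3, 362.5] ↔ index [51, 75].
51 + (224.7−212.3)·(75−51)/(362.5−212.3) = 51 + 12.4·24/150.2 ≈ 52.98, so AQI = 53.
Lahore: 289.7 ∈ [212.3, 362.5] ↔ index [51, 75].
51 + (289.7−212.3)·(75−51)/(362.5−212.3) = 51 + 77.4·24/150.2 ≈ 63.37, so AQI = 63.
AQIs: Houston=138, Dhaka=74, Seoul=70, Denver=53, Lahore=63. Sum = 138 + 74 + 70 + 53 + 63 = 398.

398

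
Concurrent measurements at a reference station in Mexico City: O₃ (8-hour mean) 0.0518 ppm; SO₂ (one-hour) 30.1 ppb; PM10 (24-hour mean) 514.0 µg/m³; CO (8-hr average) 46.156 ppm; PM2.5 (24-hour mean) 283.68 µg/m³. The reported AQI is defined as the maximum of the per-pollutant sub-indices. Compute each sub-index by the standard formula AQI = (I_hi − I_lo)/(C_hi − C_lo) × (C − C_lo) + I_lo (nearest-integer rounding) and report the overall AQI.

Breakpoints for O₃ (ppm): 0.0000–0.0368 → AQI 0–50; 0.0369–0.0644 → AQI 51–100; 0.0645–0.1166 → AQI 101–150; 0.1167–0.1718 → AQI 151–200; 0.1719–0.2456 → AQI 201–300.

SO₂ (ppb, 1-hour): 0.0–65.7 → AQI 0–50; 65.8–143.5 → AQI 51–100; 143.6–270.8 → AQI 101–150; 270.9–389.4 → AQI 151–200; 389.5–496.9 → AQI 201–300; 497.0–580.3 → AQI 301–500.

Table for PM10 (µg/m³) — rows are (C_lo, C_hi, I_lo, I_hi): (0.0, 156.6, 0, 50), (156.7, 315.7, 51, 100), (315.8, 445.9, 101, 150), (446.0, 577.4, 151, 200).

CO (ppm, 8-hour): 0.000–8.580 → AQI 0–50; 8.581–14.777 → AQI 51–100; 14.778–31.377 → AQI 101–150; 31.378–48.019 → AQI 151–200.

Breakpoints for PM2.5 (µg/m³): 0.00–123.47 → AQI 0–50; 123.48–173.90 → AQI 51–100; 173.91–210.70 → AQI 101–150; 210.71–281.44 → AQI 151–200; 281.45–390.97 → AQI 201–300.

203

O₃: row 0.0369–0.0644 (AQI 51–100). (100−51)·(0.0518−0.0369)/(0.0644−0.0369) + 51 = 49·0.0149/0.0275 + 51 ≈ 77.55 → 78.
SO₂: 30.1 ∈ [0.0, 65.7] ↔ index [0, 50].
0 + (30.1−0.0)·(50−0)/(65.7−0.0) = 0 + 30.1·50/65.7 ≈ 22.91, so AQI = 23.
PM10 514.0: bracket 446.0–577.4 → index 151–200; slope 49/131.4, offset 68.0.
AQI = 151 + 49/131.4·68.0 ≈ 176.36 ⇒ 176.
CO: row 31.378–48.019 (AQI 151–200). (200−151)·(46.156−31.378)/(48.019−31.378) + 151 = 49·14.778/16.641 + 151 ≈ 194.51 → 195.
PM2.5: 283.68 ∈ [281.45, 390.97] ↔ index [201, 300].
201 + (283.68−281.45)·(300−201)/(390.97−281.45) = 201 + 2.23·99/109.52 ≈ 203.02, so AQI = 203.
Sub-indices: O₃→78, SO₂→23, PM10→176, CO→195, PM2.5→203. Overall AQI = max = 203; dominant pollutant is PM2.5.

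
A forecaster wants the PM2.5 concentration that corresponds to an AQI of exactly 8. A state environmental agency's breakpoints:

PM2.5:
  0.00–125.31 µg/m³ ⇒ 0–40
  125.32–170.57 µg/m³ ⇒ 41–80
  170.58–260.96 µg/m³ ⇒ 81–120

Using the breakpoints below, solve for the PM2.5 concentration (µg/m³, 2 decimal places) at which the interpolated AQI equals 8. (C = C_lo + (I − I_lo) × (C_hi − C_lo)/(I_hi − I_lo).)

AQI 8 lies in the 0–40 band, which corresponds to 0.00–125.31 µg/m³.
C = 0.00 + (8−0)×(125.31−0.00)/(40−0) = 0.00 + 8×125.31/40 ≈ 25.0620 µg/m³ → 25.06 µg/m³ to 2 dp.

25.06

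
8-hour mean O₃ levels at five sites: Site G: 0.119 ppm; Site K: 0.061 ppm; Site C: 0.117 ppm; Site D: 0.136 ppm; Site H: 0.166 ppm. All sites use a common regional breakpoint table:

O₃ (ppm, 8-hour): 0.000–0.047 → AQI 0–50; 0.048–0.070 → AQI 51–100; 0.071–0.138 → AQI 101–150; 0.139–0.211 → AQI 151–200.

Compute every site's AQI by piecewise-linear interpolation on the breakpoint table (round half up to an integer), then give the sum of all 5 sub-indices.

669

Site G: row 0.071–0.138 (AQI 101–150). (150−101)·(0.119−0.071)/(0.138−0.071) + 101 = 49·0.048/0.067 + 101 ≈ 136.10 → 136.
Site K: 0.061 lies in 0.048–0.070, so I_lo=51, I_hi=100, C_lo=0.048, C_hi=0.070.
(100−51)/(0.070−0.048) × (0.061−0.048) + 51 = 49/0.022 × 0.013 + 51 ≈ 79.95 → 80.
Site C: 0.117 lies in 0.071–0.138, so I_lo=101, I_hi=150, C_lo=0.071, C_hi=0.138.
(150−101)/(0.138−0.071) × (0.117−0.071) + 101 = 49/0.067 × 0.046 + 101 ≈ 134.64 → 135.
Site D: 0.136 ∈ [0.071, 0.138] ↔ index [101, 150].
101 + (0.136−0.071)·(150−101)/(0.138−0.071) = 101 + 0.065·49/0.067 ≈ 148.54, so AQI = 149.
Site H: 0.166 ∈ [0.139, 0.211] ↔ index [151, 200].
151 + (0.166−0.139)·(200−151)/(0.211−0.139) = 151 + 0.027·49/0.072 ≈ 169.38, so AQI = 169.
AQIs: Site G=136, Site K=80, Site C=135, Site D=149, Site H=169. Sum = 136 + 80 + 135 + 149 + 169 = 669.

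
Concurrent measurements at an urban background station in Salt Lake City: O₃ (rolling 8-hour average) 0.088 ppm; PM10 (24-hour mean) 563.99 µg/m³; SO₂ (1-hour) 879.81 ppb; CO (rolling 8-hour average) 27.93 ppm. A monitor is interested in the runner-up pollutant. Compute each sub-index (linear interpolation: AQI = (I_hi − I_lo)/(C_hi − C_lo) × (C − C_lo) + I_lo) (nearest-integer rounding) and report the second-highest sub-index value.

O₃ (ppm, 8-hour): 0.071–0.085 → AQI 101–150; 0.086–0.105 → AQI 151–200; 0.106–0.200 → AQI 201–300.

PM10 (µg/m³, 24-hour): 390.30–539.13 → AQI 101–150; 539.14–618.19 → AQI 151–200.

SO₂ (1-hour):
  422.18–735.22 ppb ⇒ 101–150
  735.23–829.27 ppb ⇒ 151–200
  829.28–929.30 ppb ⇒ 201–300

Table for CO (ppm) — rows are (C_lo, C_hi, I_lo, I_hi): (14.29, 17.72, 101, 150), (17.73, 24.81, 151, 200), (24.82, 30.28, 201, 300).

O₃: 0.088 ∈ [0.086, 0.105] ↔ index [151, 200].
151 + (0.088−0.086)·(200−151)/(0.105−0.086) = 151 + 0.002·49/0.019 ≈ 156.16, so AQI = 156.
PM10: row 539.14–618.19 (AQI 151–200). (200−151)·(563.99−539.14)/(618.19−539.14) + 151 = 49·24.85/79.05 + 151 ≈ 166.40 → 166.
SO₂: row 829.28–929.30 (AQI 201–300). (300−201)·(879.81−829.28)/(929.30−829.28) + 201 = 99·50.53/100.02 + 201 ≈ 251.01 → 251.
CO 27.93: bracket 24.82–30.28 → index 201–300; slope 99/5.46, offset 3.11.
AQI = 201 + 99/5.46·3.11 ≈ 257.39 ⇒ 257.
Sub-indices: O₃→156, PM10→166, SO₂→251, CO→257. Ranked high→low: 257, 251, 166, 156. Second-highest sub-index = 251.

251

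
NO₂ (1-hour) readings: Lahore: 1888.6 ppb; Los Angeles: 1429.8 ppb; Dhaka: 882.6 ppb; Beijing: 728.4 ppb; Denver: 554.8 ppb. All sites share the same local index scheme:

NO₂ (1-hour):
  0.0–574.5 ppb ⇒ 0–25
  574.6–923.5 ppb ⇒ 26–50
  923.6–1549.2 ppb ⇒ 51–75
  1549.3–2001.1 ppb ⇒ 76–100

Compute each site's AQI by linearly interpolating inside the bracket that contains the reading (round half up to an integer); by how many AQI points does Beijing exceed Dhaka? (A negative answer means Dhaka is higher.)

Lahore: 1888.6 lies in 1549.3–2001.1, so I_lo=76, I_hi=100, C_lo=1549.3, C_hi=2001.1.
(100−76)/(2001.1−1549.3) × (1888.6−1549.3) + 76 = 24/451.8 × 339.3 + 76 ≈ 94.02 → 94.
Los Angeles: row 923.6–1549.2 (AQI 51–75). (75−51)·(1429.8−923.6)/(1549.2−923.6) + 51 = 24·506.2/625.6 + 51 ≈ 70.42 → 70.
Dhaka: 882.6 ∈ [574.6, 923.5] ↔ index [26, 50].
26 + (882.6−574.6)·(50−26)/(923.5−574.6) = 26 + 308.0·24/348.9 ≈ 47.19, so AQI = 47.
Beijing 728.4: bracket 574.6–923.5 → index 26–50; slope 24/348.9, offset 153.8.
AQI = 26 + 24/348.9·153.8 ≈ 36.58 ⇒ 37.
Denver: 554.8 lies in 0.0–574.5, so I_lo=0, I_hi=25, C_lo=0.0, C_hi=574.5.
(25−0)/(574.5−0.0) × (554.8−0.0) + 0 = 25/574.5 × 554.8 + 0 ≈ 24.14 → 24.
AQIs: Lahore=94, Los Angeles=70, Dhaka=47, Beijing=37, Denver=24. Beijing (37) − Dhaka (47) = -10.

-10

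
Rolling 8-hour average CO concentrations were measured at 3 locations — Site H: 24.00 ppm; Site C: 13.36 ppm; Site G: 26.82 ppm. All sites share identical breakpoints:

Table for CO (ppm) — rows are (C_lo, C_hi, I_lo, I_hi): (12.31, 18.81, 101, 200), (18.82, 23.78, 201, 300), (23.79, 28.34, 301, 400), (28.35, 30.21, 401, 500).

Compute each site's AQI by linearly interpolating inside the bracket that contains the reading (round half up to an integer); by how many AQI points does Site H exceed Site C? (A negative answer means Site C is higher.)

189

Site H: row 23.79–28.34 (AQI 301–400). (400−301)·(24.00−23.79)/(28.34−23.79) + 301 = 99·0.21/4.55 + 301 ≈ 305.57 → 306.
Site C 13.36: bracket 12.31–18.81 → index 101–200; slope 99/6.50, offset 1.05.
AQI = 101 + 99/6.50·1.05 ≈ 116.99 ⇒ 117.
Site G 26.82: bracket 23.79–28.34 → index 301–400; slope 99/4.55, offset 3.03.
AQI = 301 + 99/4.55·3.03 ≈ 366.93 ⇒ 367.
AQIs: Site H=306, Site C=117, Site G=367. Site H (306) − Site C (117) = 189.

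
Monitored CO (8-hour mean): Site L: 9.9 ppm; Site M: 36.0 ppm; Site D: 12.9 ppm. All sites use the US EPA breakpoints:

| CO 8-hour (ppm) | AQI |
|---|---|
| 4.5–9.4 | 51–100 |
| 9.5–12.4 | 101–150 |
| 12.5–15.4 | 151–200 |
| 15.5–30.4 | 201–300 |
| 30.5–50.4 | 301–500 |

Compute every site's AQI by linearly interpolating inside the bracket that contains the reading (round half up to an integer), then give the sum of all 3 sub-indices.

622

Site L 9.9: bracket 9.5–12.4 → index 101–150; slope 49/2.9, offset 0.4.
AQI = 101 + 49/2.9·0.4 ≈ 107.76 ⇒ 108.
Site M: row 30.5–50.4 (AQI 301–500). (500−301)·(36.0−30.5)/(50.4−30.5) + 301 = 199·5.5/19.9 + 301 ≈ 356.00 → 356.
Site D: 12.9 lies in 12.5–15.4, so I_lo=151, I_hi=200, C_lo=12.5, C_hi=15.4.
(200−151)/(15.4−12.5) × (12.9−12.5) + 151 = 49/2.9 × 0.4 + 151 ≈ 157.76 → 158.
AQIs: Site L=108, Site M=356, Site D=158. Sum = 108 + 356 + 158 = 622.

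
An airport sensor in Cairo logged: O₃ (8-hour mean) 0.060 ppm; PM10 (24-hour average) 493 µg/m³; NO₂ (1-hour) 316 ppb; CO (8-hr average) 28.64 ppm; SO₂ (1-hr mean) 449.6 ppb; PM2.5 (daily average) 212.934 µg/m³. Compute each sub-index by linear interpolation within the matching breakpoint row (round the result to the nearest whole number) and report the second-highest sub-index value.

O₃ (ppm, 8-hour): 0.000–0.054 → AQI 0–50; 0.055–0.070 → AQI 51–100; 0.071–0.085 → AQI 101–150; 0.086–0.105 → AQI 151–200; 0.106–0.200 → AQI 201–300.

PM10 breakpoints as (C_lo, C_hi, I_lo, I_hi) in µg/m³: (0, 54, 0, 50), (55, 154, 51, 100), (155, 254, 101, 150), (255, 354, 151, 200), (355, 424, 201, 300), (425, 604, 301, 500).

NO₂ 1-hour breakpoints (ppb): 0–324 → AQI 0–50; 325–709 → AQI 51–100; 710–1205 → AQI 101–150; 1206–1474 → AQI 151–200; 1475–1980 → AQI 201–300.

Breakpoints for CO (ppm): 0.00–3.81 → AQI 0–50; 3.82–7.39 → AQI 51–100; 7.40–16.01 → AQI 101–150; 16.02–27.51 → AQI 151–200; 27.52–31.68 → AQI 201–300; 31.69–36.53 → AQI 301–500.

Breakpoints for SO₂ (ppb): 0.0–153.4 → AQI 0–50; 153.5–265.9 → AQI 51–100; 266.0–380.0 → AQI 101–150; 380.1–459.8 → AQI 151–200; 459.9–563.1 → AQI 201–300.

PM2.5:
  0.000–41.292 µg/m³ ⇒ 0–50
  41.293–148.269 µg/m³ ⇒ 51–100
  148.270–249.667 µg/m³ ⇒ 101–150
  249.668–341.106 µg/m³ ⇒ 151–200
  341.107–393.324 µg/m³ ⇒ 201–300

228

O₃: 0.060 lies in 0.055–0.070, so I_lo=51, I_hi=100, C_lo=0.055, C_hi=0.070.
(100−51)/(0.070−0.055) × (0.060−0.055) + 51 = 49/0.015 × 0.005 + 51 ≈ 67.33 → 67.
PM10: row 425–604 (AQI 301–500). (500−301)·(493−425)/(604−425) + 301 = 199·68/179 + 301 ≈ 376.60 → 377.
NO₂: 316 lies in 0–324, so I_lo=0, I_hi=50, C_lo=0, C_hi=324.
(50−0)/(324−0) × (316−0) + 0 = 50/324 × 316 + 0 ≈ 48.77 → 49.
CO: row 27.52–31.68 (AQI 201–300). (300−201)·(28.64−27.52)/(31.68−27.52) + 201 = 99·1.12/4.16 + 201 ≈ 227.65 → 228.
SO₂ 449.6: bracket 380.1–459.8 → index 151–200; slope 49/79.7, offset 69.5.
AQI = 151 + 49/79.7·69.5 ≈ 193.73 ⇒ 194.
PM2.5: 212.934 ∈ [148.270, 249.667] ↔ index [101, 150].
101 + (212.934−148.270)·(150−101)/(249.667−148.270) = 101 + 64.664·49/101.397 ≈ 132.25, so AQI = 132.
Sub-indices: O₃→67, PM10→377, NO₂→49, CO→228, SO₂→194, PM2.5→132. Ranked high→low: 377, 228, 194, 132, 67, 49. Second-highest sub-index = 228.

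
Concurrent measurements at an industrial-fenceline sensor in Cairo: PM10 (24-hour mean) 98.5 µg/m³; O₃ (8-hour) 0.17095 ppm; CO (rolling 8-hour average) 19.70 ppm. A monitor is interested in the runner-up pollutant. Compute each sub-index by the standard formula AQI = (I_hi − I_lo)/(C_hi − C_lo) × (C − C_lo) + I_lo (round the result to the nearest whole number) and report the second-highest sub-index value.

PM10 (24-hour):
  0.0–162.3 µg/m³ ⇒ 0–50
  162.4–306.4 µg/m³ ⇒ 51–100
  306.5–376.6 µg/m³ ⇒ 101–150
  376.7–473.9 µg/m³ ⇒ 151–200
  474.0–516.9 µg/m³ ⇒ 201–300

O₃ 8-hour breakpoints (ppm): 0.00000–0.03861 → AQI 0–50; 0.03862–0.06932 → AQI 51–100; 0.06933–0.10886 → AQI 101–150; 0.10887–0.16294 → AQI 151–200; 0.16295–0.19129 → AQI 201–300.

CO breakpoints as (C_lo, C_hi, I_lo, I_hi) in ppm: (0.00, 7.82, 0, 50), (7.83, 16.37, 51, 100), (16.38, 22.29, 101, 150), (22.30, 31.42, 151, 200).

129

PM10: row 0.0–162.3 (AQI 0–50). (50−0)·(98.5−0.0)/(162.3−0.0) + 0 = 50·98.5/162.3 + 0 ≈ 30.35 → 30.
O₃: row 0.16295–0.19129 (AQI 201–300). (300−201)·(0.17095−0.16295)/(0.19129−0.16295) + 201 = 99·0.00800/0.02834 + 201 ≈ 228.95 → 229.
CO: row 16.38–22.29 (AQI 101–150). (150−101)·(19.70−16.38)/(22.29−16.38) + 101 = 49·3.32/5.91 + 101 ≈ 128.53 → 129.
Sub-indices: PM10→30, O₃→229, CO→129. Ranked high→low: 229, 129, 30. Second-highest sub-index = 129.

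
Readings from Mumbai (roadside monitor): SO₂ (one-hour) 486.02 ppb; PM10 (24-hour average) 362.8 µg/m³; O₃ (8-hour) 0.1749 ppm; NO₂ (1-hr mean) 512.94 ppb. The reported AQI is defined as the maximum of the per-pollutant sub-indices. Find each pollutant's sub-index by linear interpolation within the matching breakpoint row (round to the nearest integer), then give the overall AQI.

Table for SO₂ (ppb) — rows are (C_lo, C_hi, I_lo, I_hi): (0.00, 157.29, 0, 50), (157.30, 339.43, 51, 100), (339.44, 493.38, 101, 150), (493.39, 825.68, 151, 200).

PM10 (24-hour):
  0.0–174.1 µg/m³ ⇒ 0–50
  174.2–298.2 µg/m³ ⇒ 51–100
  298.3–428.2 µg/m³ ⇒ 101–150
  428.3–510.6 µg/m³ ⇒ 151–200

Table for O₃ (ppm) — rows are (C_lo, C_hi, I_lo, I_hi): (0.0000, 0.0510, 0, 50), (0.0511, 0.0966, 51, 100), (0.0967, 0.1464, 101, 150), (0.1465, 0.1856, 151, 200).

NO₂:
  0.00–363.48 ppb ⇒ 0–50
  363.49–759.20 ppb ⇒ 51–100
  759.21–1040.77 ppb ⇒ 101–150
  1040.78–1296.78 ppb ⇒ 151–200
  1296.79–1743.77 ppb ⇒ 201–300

187

SO₂: 486.02 lies in 339.44–493.38, so I_lo=101, I_hi=150, C_lo=339.44, C_hi=493.38.
(150−101)/(493.38−339.44) × (486.02−339.44) + 101 = 49/153.94 × 146.58 + 101 ≈ 147.66 → 148.
PM10: row 298.3–428.2 (AQI 101–150). (150−101)·(362.8−298.3)/(428.2−298.3) + 101 = 49·64.5/129.9 + 101 ≈ 125.33 → 125.
O₃: 0.1749 ∈ [0.1465, 0.1856] ↔ index [151, 200].
151 + (0.1749−0.1465)·(200−151)/(0.1856−0.1465) = 151 + 0.0284·49/0.0391 ≈ 186.59, so AQI = 187.
NO₂: 512.94 ∈ [363.49, 759.20] ↔ index [51, 100].
51 + (512.94−363.49)·(100−51)/(759.20−363.49) = 51 + 149.45·49/395.71 ≈ 69.51, so AQI = 70.
Sub-indices: SO₂→148, PM10→125, O₃→187, NO₂→70. Overall AQI = max = 187; dominant pollutant is O₃.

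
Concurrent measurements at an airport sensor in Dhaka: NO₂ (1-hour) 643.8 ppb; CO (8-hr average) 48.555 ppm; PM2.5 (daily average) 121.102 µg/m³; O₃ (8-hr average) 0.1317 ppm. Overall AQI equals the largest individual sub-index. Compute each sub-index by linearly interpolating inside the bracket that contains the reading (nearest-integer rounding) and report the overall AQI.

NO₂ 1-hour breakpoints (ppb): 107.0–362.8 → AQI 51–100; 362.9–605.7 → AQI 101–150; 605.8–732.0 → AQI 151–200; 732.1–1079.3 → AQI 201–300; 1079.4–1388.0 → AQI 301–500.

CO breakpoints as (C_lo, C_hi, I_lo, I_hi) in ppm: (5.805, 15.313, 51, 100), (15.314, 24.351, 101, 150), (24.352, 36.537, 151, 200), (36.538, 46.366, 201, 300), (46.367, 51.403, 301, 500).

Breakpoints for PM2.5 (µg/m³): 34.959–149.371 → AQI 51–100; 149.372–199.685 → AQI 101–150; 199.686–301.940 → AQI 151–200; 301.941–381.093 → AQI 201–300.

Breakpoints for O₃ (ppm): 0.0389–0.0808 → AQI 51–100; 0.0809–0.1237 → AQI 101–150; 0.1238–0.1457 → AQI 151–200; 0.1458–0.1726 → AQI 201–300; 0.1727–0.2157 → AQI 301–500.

NO₂ 643.8: bracket 605.8–732.0 → index 151–200; slope 49/126.2, offset 38.0.
AQI = 151 + 49/126.2·38.0 ≈ 165.75 ⇒ 166.
CO: 48.555 ∈ [46.367, 51.403] ↔ index [301, 500].
301 + (48.555−46.367)·(500−301)/(51.403−46.367) = 301 + 2.188·199/5.036 ≈ 387.46, so AQI = 387.
PM2.5: row 34.959–149.371 (AQI 51–100). (100−51)·(121.102−34.959)/(149.371−34.959) + 51 = 49·86.143/114.412 + 51 ≈ 87.89 → 88.
O₃: row 0.1238–0.1457 (AQI 151–200). (200−151)·(0.1317−0.1238)/(0.1457−0.1238) + 151 = 49·0.0079/0.0219 + 151 ≈ 168.68 → 169.
Sub-indices: NO₂→166, CO→387, PM2.5→88, O₃→169. Overall AQI = max = 387; dominant pollutant is CO.
AQI 387: Hazardous.

387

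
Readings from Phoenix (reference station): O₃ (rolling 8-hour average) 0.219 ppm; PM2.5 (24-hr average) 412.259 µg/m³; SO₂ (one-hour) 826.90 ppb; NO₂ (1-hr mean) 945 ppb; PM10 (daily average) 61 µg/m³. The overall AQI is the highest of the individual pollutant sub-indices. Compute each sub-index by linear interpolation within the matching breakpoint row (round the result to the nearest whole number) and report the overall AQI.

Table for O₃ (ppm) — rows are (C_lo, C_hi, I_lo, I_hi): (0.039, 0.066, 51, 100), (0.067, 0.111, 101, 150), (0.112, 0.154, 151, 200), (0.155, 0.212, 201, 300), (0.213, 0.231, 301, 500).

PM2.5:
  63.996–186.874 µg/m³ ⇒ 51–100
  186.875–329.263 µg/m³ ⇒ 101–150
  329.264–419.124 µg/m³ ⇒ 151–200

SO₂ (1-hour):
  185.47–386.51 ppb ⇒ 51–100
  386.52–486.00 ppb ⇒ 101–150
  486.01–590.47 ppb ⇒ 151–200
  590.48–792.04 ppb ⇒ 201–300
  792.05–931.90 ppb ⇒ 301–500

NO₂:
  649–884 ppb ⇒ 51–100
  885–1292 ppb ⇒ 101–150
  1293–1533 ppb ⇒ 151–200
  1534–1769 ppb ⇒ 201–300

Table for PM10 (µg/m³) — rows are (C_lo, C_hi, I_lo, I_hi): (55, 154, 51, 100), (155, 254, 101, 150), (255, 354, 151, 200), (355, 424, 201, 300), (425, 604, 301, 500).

367

O₃: 0.219 lies in 0.213–0.231, so I_lo=301, I_hi=500, C_lo=0.213, C_hi=0.231.
(500−301)/(0.231−0.213) × (0.219−0.213) + 301 = 199/0.018 × 0.006 + 301 ≈ 367.33 → 367.
PM2.5: 412.259 lies in 329.264–419.124, so I_lo=151, I_hi=200, C_lo=329.264, C_hi=419.124.
(200−151)/(419.124−329.264) × (412.259−329.264) + 151 = 49/89.860 × 82.995 + 151 ≈ 196.26 → 196.
SO₂ 826.90: bracket 792.05–931.90 → index 301–500; slope 199/139.85, offset 34.85.
AQI = 301 + 199/139.85·34.85 ≈ 350.59 ⇒ 351.
NO₂: 945 ∈ [885, 1292] ↔ index [101, 150].
101 + (945−885)·(150−101)/(1292−885) = 101 + 60·49/407 ≈ 108.22, so AQI = 108.
PM10: 61 ∈ [55, 154] ↔ index [51, 100].
51 + (61−55)·(100−51)/(154−55) = 51 + 6·49/99 ≈ 53.97, so AQI = 54.
Sub-indices: O₃→367, PM2.5→196, SO₂→351, NO₂→108, PM10→54. Overall AQI = max = 367; dominant pollutant is O₃.
AQI 367: Hazardous.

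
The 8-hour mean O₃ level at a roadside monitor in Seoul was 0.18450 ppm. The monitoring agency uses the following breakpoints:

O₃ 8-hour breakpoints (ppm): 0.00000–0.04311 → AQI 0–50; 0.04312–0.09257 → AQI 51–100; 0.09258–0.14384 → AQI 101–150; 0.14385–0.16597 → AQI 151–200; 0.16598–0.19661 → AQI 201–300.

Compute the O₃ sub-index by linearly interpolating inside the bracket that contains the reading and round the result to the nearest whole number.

261

O₃ 0.18450: bracket 0.16598–0.19661 → index 201–300; slope 99/0.03063, offset 0.01852.
AQI = 201 + 99/0.03063·0.01852 ≈ 260.86 ⇒ 261.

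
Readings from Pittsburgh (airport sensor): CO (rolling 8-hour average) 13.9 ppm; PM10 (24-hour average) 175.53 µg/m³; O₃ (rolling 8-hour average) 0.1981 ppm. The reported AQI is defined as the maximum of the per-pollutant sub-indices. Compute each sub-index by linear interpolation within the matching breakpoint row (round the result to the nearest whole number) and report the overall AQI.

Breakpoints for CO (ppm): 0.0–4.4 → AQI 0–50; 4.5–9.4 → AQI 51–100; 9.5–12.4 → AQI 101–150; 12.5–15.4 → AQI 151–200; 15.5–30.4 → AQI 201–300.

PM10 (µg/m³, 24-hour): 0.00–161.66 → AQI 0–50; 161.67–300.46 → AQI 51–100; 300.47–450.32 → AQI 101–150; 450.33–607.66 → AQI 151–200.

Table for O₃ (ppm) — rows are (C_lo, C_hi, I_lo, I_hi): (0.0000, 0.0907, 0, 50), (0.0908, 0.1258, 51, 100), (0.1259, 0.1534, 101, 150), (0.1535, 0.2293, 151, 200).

CO: row 12.5–15.4 (AQI 151–200). (200−151)·(13.9−12.5)/(15.4−12.5) + 151 = 49·1.4/2.9 + 151 ≈ 174.66 → 175.
PM10: 175.53 lies in 161.67–300.46, so I_lo=51, I_hi=100, C_lo=161.67, C_hi=300.46.
(100−51)/(300.46−161.67) × (175.53−161.67) + 51 = 49/138.79 × 13.86 + 51 ≈ 55.89 → 56.
O₃: 0.1981 ∈ [0.1535, 0.2293] ↔ index [151, 200].
151 + (0.1981−0.1535)·(200−151)/(0.2293−0.1535) = 151 + 0.0446·49/0.0758 ≈ 179.83, so AQI = 180.
Sub-indices: CO→175, PM10→56, O₃→180. Overall AQI = max = 180; dominant pollutant is O₃.

180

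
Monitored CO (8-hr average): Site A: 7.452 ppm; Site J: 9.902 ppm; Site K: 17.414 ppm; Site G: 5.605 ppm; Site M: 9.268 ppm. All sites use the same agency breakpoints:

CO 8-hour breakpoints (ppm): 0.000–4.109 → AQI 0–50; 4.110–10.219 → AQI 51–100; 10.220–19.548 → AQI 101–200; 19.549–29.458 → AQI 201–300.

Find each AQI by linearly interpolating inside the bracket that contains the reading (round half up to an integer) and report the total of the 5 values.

Site A: 7.452 lies in 4.110–10.219, so I_lo=51, I_hi=100, C_lo=4.110, C_hi=10.219.
(100−51)/(10.219−4.110) × (7.452−4.110) + 51 = 49/6.109 × 3.342 + 51 ≈ 77.81 → 78.
Site J: 9.902 lies in 4.110–10.219, so I_lo=51, I_hi=100, C_lo=4.110, C_hi=10.219.
(100−51)/(10.219−4.110) × (9.902−4.110) + 51 = 49/6.109 × 5.792 + 51 ≈ 97.46 → 97.
Site K 17.414: bracket 10.220–19.548 → index 101–200; slope 99/9.328, offset 7.194.
AQI = 101 + 99/9.328·7.194 ≈ 177.35 ⇒ 177.
Site G 5.605: bracket 4.110–10.219 → index 51–100; slope 49/6.109, offset 1.495.
AQI = 51 + 49/6.109·1.495 ≈ 62.99 ⇒ 63.
Site M: 9.268 ∈ [4.110, 10.219] ↔ index [51, 100].
51 + (9.268−4.110)·(100−51)/(10.219−4.110) = 51 + 5.158·49/6.109 ≈ 92.37, so AQI = 92.
AQIs: Site A=78, Site J=97, Site K=177, Site G=63, Site M=92. Sum = 78 + 97 + 177 + 63 + 92 = 507.

507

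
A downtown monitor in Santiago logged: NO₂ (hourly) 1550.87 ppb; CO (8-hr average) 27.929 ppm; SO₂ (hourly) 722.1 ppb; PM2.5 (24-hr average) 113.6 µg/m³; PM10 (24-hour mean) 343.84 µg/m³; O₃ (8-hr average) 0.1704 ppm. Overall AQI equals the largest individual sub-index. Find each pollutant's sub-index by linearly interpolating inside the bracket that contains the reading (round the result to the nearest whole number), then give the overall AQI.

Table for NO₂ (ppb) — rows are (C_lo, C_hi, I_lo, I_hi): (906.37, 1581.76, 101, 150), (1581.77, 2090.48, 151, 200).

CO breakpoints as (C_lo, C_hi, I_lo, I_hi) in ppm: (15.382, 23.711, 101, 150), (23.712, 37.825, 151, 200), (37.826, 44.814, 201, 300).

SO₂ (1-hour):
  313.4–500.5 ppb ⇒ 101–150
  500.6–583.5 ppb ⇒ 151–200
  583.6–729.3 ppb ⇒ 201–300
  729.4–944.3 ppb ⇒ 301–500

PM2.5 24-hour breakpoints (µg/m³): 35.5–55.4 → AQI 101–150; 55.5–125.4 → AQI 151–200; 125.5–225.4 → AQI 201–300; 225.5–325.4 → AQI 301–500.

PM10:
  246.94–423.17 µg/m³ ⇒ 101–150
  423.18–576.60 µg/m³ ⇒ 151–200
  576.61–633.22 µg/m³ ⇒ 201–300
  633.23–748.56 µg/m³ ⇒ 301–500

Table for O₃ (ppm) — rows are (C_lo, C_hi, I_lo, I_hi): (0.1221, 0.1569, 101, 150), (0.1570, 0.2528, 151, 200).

NO₂: 1550.87 lies in 906.37–1581.76, so I_lo=101, I_hi=150, C_lo=906.37, C_hi=1581.76.
(150−101)/(1581.76−906.37) × (1550.87−906.37) + 101 = 49/675.39 × 644.50 + 101 ≈ 147.76 → 148.
CO 27.929: bracket 23.712–37.825 → index 151–200; slope 49/14.113, offset 4.217.
AQI = 151 + 49/14.113·4.217 ≈ 165.64 ⇒ 166.
SO₂: row 583.6–729.3 (AQI 201–300). (300−201)·(722.1−583.6)/(729.3−583.6) + 201 = 99·138.5/145.7 + 201 ≈ 295.11 → 295.
PM2.5: 113.6 lies in 55.5–125.4, so I_lo=151, I_hi=200, C_lo=55.5, C_hi=125.4.
(200−151)/(125.4−55.5) × (113.6−55.5) + 151 = 49/69.9 × 58.1 + 151 ≈ 191.73 → 192.
PM10: row 246.94–423.17 (AQI 101–150). (150−101)·(343.84−246.94)/(423.17−246.94) + 101 = 49·96.90/176.23 + 101 ≈ 127.94 → 128.
O₃: row 0.1570–0.2528 (AQI 151–200). (200−151)·(0.1704−0.1570)/(0.2528−0.1570) + 151 = 49·0.0134/0.0958 + 151 ≈ 157.85 → 158.
Sub-indices: NO₂→148, CO→166, SO₂→295, PM2.5→192, PM10→128, O₃→158. Overall AQI = max = 295; dominant pollutant is SO₂.

295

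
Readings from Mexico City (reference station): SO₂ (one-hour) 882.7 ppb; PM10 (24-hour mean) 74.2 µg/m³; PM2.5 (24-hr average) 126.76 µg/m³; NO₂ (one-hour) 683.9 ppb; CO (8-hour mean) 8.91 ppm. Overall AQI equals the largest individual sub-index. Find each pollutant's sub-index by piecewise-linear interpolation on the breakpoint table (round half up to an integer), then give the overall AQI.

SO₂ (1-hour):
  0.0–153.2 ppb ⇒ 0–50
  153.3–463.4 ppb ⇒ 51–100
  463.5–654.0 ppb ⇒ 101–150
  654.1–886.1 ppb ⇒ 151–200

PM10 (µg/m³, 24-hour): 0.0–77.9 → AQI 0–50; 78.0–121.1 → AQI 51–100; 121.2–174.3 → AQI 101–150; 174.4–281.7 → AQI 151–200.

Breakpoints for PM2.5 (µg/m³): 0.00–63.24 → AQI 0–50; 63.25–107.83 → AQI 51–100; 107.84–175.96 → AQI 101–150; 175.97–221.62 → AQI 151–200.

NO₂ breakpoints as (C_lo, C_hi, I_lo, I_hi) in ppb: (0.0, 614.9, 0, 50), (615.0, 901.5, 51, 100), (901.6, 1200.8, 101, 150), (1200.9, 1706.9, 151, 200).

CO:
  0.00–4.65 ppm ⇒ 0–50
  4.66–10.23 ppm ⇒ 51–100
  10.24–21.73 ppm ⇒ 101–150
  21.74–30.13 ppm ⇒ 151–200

SO₂: 882.7 ∈ [654.1, 886.1] ↔ index [151, 200].
151 + (882.7−654.1)·(200−151)/(886.1−654.1) = 151 + 228.6·49/232.0 ≈ 199.28, so AQI = 199.
PM10 74.2: bracket 0.0–77.9 → index 0–50; slope 50/77.9, offset 74.2.
AQI = 0 + 50/77.9·74.2 ≈ 47.63 ⇒ 48.
PM2.5: 126.76 ∈ [107.84, 175.96] ↔ index [101, 150].
101 + (126.76−107.84)·(150−101)/(175.96−107.84) = 101 + 18.92·49/68.12 ≈ 114.61, so AQI = 115.
NO₂ 683.9: bracket 615.0–901.5 → index 51–100; slope 49/286.5, offset 68.9.
AQI = 51 + 49/286.5·68.9 ≈ 62.78 ⇒ 63.
CO: row 4.66–10.23 (AQI 51–100). (100−51)·(8.91−4.66)/(10.23−4.66) + 51 = 49·4.25/5.57 + 51 ≈ 88.39 → 88.
Sub-indices: SO₂→199, PM10→48, PM2.5→115, NO₂→63, CO→88. Overall AQI = max = 199; dominant pollutant is SO₂.
AQI 199: Unhealthy.

199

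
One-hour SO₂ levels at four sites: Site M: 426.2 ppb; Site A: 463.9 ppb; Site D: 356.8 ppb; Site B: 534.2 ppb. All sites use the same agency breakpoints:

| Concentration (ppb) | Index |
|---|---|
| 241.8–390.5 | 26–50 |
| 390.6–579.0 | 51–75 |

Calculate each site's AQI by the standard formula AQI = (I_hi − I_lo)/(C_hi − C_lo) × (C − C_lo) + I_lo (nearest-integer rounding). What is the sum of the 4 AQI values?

230

Site M: 426.2 ∈ [390.6, 579.0] ↔ index [51, 75].
51 + (426.2−390.6)·(75−51)/(579.0−390.6) = 51 + 35.6·24/188.4 ≈ 55.54, so AQI = 56.
Site A: 463.9 ∈ [390.6, 579.0] ↔ index [51, 75].
51 + (463.9−390.6)·(75−51)/(579.0−390.6) = 51 + 73.3·24/188.4 ≈ 60.34, so AQI = 60.
Site D: 356.8 lies in 241.8–390.5, so I_lo=26, I_hi=50, C_lo=241.8, C_hi=390.5.
(50−26)/(390.5−241.8) × (356.8−241.8) + 26 = 24/148.7 × 115.0 + 26 ≈ 44.56 → 45.
Site B: row 390.6–579.0 (AQI 51–75). (75−51)·(534.2−390.6)/(579.0−390.6) + 51 = 24·143.6/188.4 + 51 ≈ 69.29 → 69.
AQIs: Site M=56, Site A=60, Site D=45, Site B=69. Sum = 56 + 60 + 45 + 69 = 230.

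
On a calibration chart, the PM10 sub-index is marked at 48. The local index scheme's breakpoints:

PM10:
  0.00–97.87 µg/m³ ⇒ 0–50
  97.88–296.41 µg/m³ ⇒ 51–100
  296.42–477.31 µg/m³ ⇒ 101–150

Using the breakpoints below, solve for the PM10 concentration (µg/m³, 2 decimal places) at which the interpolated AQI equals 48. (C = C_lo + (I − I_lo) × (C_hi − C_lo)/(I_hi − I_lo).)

AQI 48 lies in the 0–50 band, which corresponds to 0.00–97.87 µg/m³.
C = 0.00 + (48−0)×(97.87−0.00)/(50−0) = 0.00 + 48×97.87/50 ≈ 93.9552 µg/m³ → 93.96 µg/m³ to 2 dp.

93.96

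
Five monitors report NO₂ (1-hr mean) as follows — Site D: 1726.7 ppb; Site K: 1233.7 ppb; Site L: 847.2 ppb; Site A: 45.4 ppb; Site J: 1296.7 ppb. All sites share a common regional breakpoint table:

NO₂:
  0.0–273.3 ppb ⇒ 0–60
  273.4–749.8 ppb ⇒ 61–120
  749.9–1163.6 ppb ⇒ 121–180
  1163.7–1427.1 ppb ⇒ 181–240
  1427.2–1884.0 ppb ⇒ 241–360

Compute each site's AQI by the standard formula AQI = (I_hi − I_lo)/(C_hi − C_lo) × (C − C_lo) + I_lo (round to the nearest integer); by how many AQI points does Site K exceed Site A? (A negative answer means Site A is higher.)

Site D 1726.7: bracket 1427.2–1884.0 → index 241–360; slope 119/456.8, offset 299.5.
AQI = 241 + 119/456.8·299.5 ≈ 319.02 ⇒ 319.
Site K 1233.7: bracket 1163.7–1427.1 → index 181–240; slope 59/263.4, offset 70.0.
AQI = 181 + 59/263.4·70.0 ≈ 196.68 ⇒ 197.
Site L: row 749.9–1163.6 (AQI 121–180). (180−121)·(847.2−749.9)/(1163.6−749.9) + 121 = 59·97.3/413.7 + 121 ≈ 134.88 → 135.
Site A 45.4: bracket 0.0–273.3 → index 0–60; slope 60/273.3, offset 45.4.
AQI = 0 + 60/273.3·45.4 ≈ 9.97 ⇒ 10.
Site J: 1296.7 ∈ [1163.7, 1427.1] ↔ index [181, 240].
181 + (1296.7−1163.7)·(240−181)/(1427.1−1163.7) = 181 + 133.0·59/263.4 ≈ 210.79, so AQI = 211.
AQIs: Site D=319, Site K=197, Site L=135, Site A=10, Site J=211. Site K (197) − Site A (10) = 187.

187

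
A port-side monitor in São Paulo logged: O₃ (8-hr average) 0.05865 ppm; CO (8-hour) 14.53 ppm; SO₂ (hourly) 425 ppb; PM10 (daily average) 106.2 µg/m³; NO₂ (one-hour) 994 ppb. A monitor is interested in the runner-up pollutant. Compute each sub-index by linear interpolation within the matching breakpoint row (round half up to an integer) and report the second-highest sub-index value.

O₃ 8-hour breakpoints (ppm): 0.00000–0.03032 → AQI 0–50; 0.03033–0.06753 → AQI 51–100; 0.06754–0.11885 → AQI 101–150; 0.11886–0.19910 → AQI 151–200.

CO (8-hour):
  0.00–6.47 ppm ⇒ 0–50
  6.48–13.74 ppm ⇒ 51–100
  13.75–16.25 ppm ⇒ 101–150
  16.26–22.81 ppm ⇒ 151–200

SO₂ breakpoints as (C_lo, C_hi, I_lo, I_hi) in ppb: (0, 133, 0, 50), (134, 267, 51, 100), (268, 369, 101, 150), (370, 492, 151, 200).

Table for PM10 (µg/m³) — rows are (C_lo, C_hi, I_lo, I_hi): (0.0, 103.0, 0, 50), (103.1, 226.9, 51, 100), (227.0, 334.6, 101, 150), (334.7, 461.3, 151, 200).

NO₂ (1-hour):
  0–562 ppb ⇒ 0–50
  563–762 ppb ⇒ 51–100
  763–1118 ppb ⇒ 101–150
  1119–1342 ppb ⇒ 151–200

O₃: 0.05865 ∈ [0.03033, 0.06753] ↔ index [51, 100].
51 + (0.05865−0.03033)·(100−51)/(0.06753−0.03033) = 51 + 0.02832·49/0.03720 ≈ 88.30, so AQI = 88.
CO: 14.53 lies in 13.75–16.25, so I_lo=101, I_hi=150, C_lo=13.75, C_hi=16.25.
(150−101)/(16.25−13.75) × (14.53−13.75) + 101 = 49/2.50 × 0.78 + 101 ≈ 116.29 → 116.
SO₂ 425: bracket 370–492 → index 151–200; slope 49/122, offset 55.
AQI = 151 + 49/122·55 ≈ 173.09 ⇒ 173.
PM10 106.2: bracket 103.1–226.9 → index 51–100; slope 49/123.8, offset 3.1.
AQI = 51 + 49/123.8·3.1 ≈ 52.23 ⇒ 52.
NO₂ 994: bracket 763–1118 → index 101–150; slope 49/355, offset 231.
AQI = 101 + 49/355·231 ≈ 132.88 ⇒ 133.
Sub-indices: O₃→88, CO→116, SO₂→173, PM10→52, NO₂→133. Ranked high→low: 173, 133, 116, 88, 52. Second-highest sub-index = 133.

133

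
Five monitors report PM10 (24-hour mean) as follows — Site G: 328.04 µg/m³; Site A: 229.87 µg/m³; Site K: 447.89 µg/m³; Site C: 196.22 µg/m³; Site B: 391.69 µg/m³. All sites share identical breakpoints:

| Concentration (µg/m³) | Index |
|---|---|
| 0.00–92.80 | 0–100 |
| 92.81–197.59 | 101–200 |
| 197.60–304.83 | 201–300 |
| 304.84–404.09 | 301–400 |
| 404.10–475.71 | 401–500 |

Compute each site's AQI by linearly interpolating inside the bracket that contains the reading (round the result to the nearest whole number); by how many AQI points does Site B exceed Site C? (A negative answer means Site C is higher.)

Site G: 328.04 ∈ [304.84, 404.09] ↔ index [301, 400].
301 + (328.04−304.84)·(400−301)/(404.09−304.84) = 301 + 23.20·99/99.25 ≈ 324.14, so AQI = 324.
Site A 229.87: bracket 197.60–304.83 → index 201–300; slope 99/107.23, offset 32.27.
AQI = 201 + 99/107.23·32.27 ≈ 230.79 ⇒ 231.
Site K: 447.89 ∈ [404.10, 475.71] ↔ index [401, 500].
401 + (447.89−404.10)·(500−401)/(475.71−404.10) = 401 + 43.79·99/71.61 ≈ 461.54, so AQI = 462.
Site C 196.22: bracket 92.81–197.59 → index 101–200; slope 99/104.78, offset 103.41.
AQI = 101 + 99/104.78·103.41 ≈ 198.71 ⇒ 199.
Site B 391.69: bracket 304.84–404.09 → index 301–400; slope 99/99.25, offset 86.85.
AQI = 301 + 99/99.25·86.85 ≈ 387.63 ⇒ 388.
AQIs: Site G=324, Site A=231, Site K=462, Site C=199, Site B=388. Site B (388) − Site C (199) = 189.

189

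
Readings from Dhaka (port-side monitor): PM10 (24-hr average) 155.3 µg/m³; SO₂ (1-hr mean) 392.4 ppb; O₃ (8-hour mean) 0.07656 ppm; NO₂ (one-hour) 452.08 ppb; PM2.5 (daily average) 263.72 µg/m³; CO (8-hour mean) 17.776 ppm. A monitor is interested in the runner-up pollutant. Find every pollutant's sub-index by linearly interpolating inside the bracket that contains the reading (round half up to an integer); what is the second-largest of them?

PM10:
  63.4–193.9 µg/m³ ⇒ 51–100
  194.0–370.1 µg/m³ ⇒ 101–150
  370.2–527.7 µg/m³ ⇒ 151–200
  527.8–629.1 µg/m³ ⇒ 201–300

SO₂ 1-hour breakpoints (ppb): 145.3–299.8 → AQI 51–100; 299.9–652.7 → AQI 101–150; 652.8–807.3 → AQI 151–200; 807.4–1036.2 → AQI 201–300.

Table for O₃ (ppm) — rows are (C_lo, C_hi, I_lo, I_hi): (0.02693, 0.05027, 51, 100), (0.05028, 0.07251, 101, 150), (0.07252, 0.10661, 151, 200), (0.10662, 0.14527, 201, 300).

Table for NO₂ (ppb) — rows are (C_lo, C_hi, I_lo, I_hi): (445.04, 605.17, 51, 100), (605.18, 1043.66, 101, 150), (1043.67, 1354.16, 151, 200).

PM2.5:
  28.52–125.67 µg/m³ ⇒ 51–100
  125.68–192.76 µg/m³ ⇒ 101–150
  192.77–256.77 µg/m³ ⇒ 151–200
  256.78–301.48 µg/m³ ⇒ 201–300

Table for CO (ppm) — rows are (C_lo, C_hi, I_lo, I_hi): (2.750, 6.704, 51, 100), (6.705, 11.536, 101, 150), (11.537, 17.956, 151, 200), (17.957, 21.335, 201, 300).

199

PM10: row 63.4–193.9 (AQI 51–100). (100−51)·(155.3−63.4)/(193.9−63.4) + 51 = 49·91.9/130.5 + 51 ≈ 85.51 → 86.
SO₂ 392.4: bracket 299.9–652.7 → index 101–150; slope 49/352.8, offset 92.5.
AQI = 101 + 49/352.8·92.5 ≈ 113.85 ⇒ 114.
O₃: 0.07656 lies in 0.07252–0.10661, so I_lo=151, I_hi=200, C_lo=0.07252, C_hi=0.10661.
(200−151)/(0.10661−0.07252) × (0.07656−0.07252) + 151 = 49/0.03409 × 0.00404 + 151 ≈ 156.81 → 157.
NO₂: 452.08 lies in 445.04–605.17, so I_lo=51, I_hi=100, C_lo=445.04, C_hi=605.17.
(100−51)/(605.17−445.04) × (452.08−445.04) + 51 = 49/160.13 × 7.04 + 51 ≈ 53.15 → 53.
PM2.5: 263.72 ∈ [256.78, 301.48] ↔ index [201, 300].
201 + (263.72−256.78)·(300−201)/(301.48−256.78) = 201 + 6.94·99/44.70 ≈ 216.37, so AQI = 216.
CO 17.776: bracket 11.537–17.956 → index 151–200; slope 49/6.419, offset 6.239.
AQI = 151 + 49/6.419·6.239 ≈ 198.63 ⇒ 199.
Sub-indices: PM10→86, SO₂→114, O₃→157, NO₂→53, PM2.5→216, CO→199. Ranked high→low: 216, 199, 157, 114, 86, 53. Second-highest sub-index = 199.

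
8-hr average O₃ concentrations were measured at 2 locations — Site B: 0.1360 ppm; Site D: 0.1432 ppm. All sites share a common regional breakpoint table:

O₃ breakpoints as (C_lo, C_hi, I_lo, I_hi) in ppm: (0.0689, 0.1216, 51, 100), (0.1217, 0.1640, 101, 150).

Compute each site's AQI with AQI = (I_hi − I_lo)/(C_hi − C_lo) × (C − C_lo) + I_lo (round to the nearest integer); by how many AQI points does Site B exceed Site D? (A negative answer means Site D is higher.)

Site B 0.1360: bracket 0.1217–0.1640 → index 101–150; slope 49/0.0423, offset 0.0143.
AQI = 101 + 49/0.0423·0.0143 ≈ 117.57 ⇒ 118.
Site D: 0.1432 ∈ [0.1217, 0.1640] ↔ index [101, 150].
101 + (0.1432−0.1217)·(150−101)/(0.1640−0.1217) = 101 + 0.0215·49/0.0423 ≈ 125.91, so AQI = 126.
AQIs: Site B=118, Site D=126. Site B (118) − Site D (126) = -8.

-8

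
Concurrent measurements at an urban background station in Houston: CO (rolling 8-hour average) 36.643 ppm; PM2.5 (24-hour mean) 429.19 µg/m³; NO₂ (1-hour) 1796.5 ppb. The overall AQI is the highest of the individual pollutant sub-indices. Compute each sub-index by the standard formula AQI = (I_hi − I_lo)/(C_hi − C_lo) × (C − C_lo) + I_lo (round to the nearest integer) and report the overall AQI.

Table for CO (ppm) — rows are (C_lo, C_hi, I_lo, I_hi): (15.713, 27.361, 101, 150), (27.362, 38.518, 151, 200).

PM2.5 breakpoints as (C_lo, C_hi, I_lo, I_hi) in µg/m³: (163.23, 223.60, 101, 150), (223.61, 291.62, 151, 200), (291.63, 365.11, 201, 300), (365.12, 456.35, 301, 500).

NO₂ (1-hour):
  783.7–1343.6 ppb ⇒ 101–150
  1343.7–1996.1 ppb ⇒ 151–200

441

CO: 36.643 ∈ [27.362, 38.518] ↔ index [151, 200].
151 + (36.643−27.362)·(200−151)/(38.518−27.362) = 151 + 9.281·49/11.156 ≈ 191.76, so AQI = 192.
PM2.5: 429.19 lies in 365.12–456.35, so I_lo=301, I_hi=500, C_lo=365.12, C_hi=456.35.
(500−301)/(456.35−365.12) × (429.19−365.12) + 301 = 199/91.23 × 64.07 + 301 ≈ 440.76 → 441.
NO₂: 1796.5 lies in 1343.7–1996.1, so I_lo=151, I_hi=200, C_lo=1343.7, C_hi=1996.1.
(200−151)/(1996.1−1343.7) × (1796.5−1343.7) + 151 = 49/652.4 × 452.8 + 151 ≈ 185.01 → 185.
Sub-indices: CO→192, PM2.5→441, NO₂→185. Overall AQI = max = 441; dominant pollutant is PM2.5.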